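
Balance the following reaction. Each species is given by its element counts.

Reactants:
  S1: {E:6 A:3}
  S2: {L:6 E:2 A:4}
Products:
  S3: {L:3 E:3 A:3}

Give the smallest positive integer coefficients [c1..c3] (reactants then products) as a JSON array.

Coefficients: [2, 3, 6]

L: 2·0+3·6 = 18 | 6·3 = 18
E: 2·6+3·2 = 18 | 6·3 = 18
A: 2·3+3·4 = 18 | 6·3 = 18
gcd(2,3,6) = 1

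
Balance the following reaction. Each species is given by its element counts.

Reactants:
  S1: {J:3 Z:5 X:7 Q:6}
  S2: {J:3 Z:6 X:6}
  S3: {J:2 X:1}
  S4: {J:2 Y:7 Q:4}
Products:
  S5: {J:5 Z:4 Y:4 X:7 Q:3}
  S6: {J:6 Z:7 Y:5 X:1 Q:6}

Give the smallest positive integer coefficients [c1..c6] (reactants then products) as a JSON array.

Coefficients: [1, 3, 4, 3, 4, 1]

J: 1·3+3·3+4·2+3·2 = 26 | 4·5+1·6 = 26
Z: 1·5+3·6+4·0+3·0 = 23 | 4·4+1·7 = 23
Y: 1·0+3·0+4·0+3·7 = 21 | 4·4+1·5 = 21
X: 1·7+3·6+4·1+3·0 = 29 | 4·7+1·1 = 29
Q: 1·6+3·0+4·0+3·4 = 18 | 4·3+1·6 = 18
gcd(1,3,4,3,4,1) = 1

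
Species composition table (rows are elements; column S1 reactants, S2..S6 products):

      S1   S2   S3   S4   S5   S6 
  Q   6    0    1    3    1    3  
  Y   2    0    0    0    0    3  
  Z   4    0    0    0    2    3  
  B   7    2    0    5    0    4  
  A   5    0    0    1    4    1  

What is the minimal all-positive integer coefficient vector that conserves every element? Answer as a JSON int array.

Coefficients: [3, 4, 6, 1, 3, 2]

Q: 3·6 = 18 | 4·0+6·1+1·3+3·1+2·3 = 18
Y: 3·2 = 6 | 4·0+6·0+1·0+3·0+2·3 = 6
Z: 3·4 = 12 | 4·0+6·0+1·0+3·2+2·3 = 12
B: 3·7 = 21 | 4·2+6·0+1·5+3·0+2·4 = 21
A: 3·5 = 15 | 4·0+6·0+1·1+3·4+2·1 = 15
gcd(3,4,6,1,3,2) = 1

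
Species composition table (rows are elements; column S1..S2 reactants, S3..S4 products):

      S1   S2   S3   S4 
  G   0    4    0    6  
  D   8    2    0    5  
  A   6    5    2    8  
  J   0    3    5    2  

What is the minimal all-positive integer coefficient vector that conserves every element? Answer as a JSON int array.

Coefficients: [1, 6, 2, 4]

G: 1·0+6·4 = 24 | 2·0+4·6 = 24
D: 1·8+6·2 = 20 | 2·0+4·5 = 20
A: 1·6+6·5 = 36 | 2·2+4·8 = 36
J: 1·0+6·3 = 18 | 2·5+4·2 = 18
gcd(1,6,2,4) = 1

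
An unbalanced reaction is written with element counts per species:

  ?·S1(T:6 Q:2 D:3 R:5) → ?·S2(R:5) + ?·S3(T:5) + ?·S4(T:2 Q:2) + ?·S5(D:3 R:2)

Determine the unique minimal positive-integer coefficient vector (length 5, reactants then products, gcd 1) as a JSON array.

T: 5·6 = 30 | 3·0+4·5+5·2+5·0 = 30
Q: 5·2 = 10 | 3·0+4·0+5·2+5·0 = 10
D: 5·3 = 15 | 3·0+4·0+5·0+5·3 = 15
R: 5·5 = 25 | 3·5+4·0+5·0+5·2 = 25
gcd(5,3,4,5,5) = 1

Coefficients: [5, 3, 4, 5, 5]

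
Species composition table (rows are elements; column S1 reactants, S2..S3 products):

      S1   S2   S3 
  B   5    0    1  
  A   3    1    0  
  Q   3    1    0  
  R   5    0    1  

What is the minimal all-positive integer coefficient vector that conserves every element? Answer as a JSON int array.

B: 1·5 = 5 | 3·0+5·1 = 5
A: 1·3 = 3 | 3·1+5·0 = 3
Q: 1·3 = 3 | 3·1+5·0 = 3
R: 1·5 = 5 | 3·0+5·1 = 5
gcd(1,3,5) = 1

Coefficients: [1, 3, 5]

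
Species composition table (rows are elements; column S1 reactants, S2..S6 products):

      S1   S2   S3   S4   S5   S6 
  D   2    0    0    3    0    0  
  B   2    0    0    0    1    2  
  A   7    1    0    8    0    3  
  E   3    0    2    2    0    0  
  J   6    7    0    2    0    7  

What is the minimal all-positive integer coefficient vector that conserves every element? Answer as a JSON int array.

Coefficients: [6, 1, 5, 4, 6, 3]

D: 6·2 = 12 | 1·0+5·0+4·3+6·0+3·0 = 12
B: 6·2 = 12 | 1·0+5·0+4·0+6·1+3·2 = 12
A: 6·7 = 42 | 1·1+5·0+4·8+6·0+3·3 = 42
E: 6·3 = 18 | 1·0+5·2+4·2+6·0+3·0 = 18
J: 6·6 = 36 | 1·7+5·0+4·2+6·0+3·7 = 36
gcd(6,1,5,4,6,3) = 1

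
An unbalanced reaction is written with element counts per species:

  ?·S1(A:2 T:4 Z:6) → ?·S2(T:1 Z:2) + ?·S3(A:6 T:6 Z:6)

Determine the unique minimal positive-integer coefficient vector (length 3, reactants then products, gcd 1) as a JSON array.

Coefficients: [3, 6, 1]

A: 3·2 = 6 | 6·0+1·6 = 6
T: 3·4 = 12 | 6·1+1·6 = 12
Z: 3·6 = 18 | 6·2+1·6 = 18
gcd(3,6,1) = 1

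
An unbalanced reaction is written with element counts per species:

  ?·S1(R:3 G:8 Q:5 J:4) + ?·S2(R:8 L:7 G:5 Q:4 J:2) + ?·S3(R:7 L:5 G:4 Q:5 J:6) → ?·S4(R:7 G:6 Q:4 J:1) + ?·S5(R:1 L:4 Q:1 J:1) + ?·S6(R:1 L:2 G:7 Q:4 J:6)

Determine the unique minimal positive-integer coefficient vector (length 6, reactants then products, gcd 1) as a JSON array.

Coefficients: [4, 3, 1, 5, 5, 3]

R: 4·3+3·8+1·7 = 43 | 5·7+5·1+3·1 = 43
L: 4·0+3·7+1·5 = 26 | 5·0+5·4+3·2 = 26
G: 4·8+3·5+1·4 = 51 | 5·6+5·0+3·7 = 51
Q: 4·5+3·4+1·5 = 37 | 5·4+5·1+3·4 = 37
J: 4·4+3·2+1·6 = 28 | 5·1+5·1+3·6 = 28
gcd(4,3,1,5,5,3) = 1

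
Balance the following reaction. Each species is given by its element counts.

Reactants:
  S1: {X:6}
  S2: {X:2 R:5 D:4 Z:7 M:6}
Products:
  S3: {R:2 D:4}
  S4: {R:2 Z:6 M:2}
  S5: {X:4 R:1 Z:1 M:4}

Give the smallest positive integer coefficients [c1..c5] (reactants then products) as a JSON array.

Coefficients: [1, 3, 3, 3, 3]

X: 1·6+3·2 = 12 | 3·0+3·0+3·4 = 12
R: 1·0+3·5 = 15 | 3·2+3·2+3·1 = 15
D: 1·0+3·4 = 12 | 3·4+3·0+3·0 = 12
Z: 1·0+3·7 = 21 | 3·0+3·6+3·1 = 21
M: 1·0+3·6 = 18 | 3·0+3·2+3·4 = 18
gcd(1,3,3,3,3) = 1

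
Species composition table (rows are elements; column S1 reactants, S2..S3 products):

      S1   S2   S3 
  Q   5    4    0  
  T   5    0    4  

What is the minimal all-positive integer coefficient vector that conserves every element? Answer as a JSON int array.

Coefficients: [4, 5, 5]

Q: 4·5 = 20 | 5·4+5·0 = 20
T: 4·5 = 20 | 5·0+5·4 = 20
gcd(4,5,5) = 1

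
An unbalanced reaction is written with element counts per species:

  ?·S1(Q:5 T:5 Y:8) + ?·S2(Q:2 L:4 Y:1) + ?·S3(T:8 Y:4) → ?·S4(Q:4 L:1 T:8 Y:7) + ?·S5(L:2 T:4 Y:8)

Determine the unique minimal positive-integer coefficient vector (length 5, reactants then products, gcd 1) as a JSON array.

Coefficients: [4, 2, 4, 6, 1]

Q: 4·5+2·2+4·0 = 24 | 6·4+1·0 = 24
L: 4·0+2·4+4·0 = 8 | 6·1+1·2 = 8
T: 4·5+2·0+4·8 = 52 | 6·8+1·4 = 52
Y: 4·8+2·1+4·4 = 50 | 6·7+1·8 = 50
gcd(4,2,4,6,1) = 1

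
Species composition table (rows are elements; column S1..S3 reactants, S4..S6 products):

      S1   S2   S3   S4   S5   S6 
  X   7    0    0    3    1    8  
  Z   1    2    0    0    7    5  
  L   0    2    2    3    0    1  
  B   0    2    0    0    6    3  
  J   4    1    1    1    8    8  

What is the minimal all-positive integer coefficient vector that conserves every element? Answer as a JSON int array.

Coefficients: [5, 6, 4, 6, 1, 2]

X: 5·7+6·0+4·0 = 35 | 6·3+1·1+2·8 = 35
Z: 5·1+6·2+4·0 = 17 | 6·0+1·7+2·5 = 17
L: 5·0+6·2+4·2 = 20 | 6·3+1·0+2·1 = 20
B: 5·0+6·2+4·0 = 12 | 6·0+1·6+2·3 = 12
J: 5·4+6·1+4·1 = 30 | 6·1+1·8+2·8 = 30
gcd(5,6,4,6,1,2) = 1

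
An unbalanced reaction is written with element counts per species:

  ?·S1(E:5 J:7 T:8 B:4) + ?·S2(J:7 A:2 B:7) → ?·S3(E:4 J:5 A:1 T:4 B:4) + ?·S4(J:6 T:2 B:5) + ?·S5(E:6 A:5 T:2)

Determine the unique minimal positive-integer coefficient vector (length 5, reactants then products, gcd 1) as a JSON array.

E: 2·5+3·0 = 10 | 1·4+5·0+1·6 = 10
J: 2·7+3·7 = 35 | 1·5+5·6+1·0 = 35
A: 2·0+3·2 = 6 | 1·1+5·0+1·5 = 6
T: 2·8+3·0 = 16 | 1·4+5·2+1·2 = 16
B: 2·4+3·7 = 29 | 1·4+5·5+1·0 = 29
gcd(2,3,1,5,1) = 1

Coefficients: [2, 3, 1, 5, 1]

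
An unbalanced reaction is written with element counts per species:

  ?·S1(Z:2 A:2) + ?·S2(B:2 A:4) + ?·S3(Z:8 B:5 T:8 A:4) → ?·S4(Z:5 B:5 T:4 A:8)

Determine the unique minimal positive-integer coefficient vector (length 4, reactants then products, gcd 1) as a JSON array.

Coefficients: [2, 5, 2, 4]

Z: 2·2+5·0+2·8 = 20 | 4·5 = 20
B: 2·0+5·2+2·5 = 20 | 4·5 = 20
T: 2·0+5·0+2·8 = 16 | 4·4 = 16
A: 2·2+5·4+2·4 = 32 | 4·8 = 32
gcd(2,5,2,4) = 1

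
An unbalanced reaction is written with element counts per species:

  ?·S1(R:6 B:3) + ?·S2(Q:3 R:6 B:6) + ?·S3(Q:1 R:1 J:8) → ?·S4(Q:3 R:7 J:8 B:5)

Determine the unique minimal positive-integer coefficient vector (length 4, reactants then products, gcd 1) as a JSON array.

Coefficients: [1, 2, 3, 3]

Q: 1·0+2·3+3·1 = 9 | 3·3 = 9
R: 1·6+2·6+3·1 = 21 | 3·7 = 21
J: 1·0+2·0+3·8 = 24 | 3·8 = 24
B: 1·3+2·6+3·0 = 15 | 3·5 = 15
gcd(1,2,3,3) = 1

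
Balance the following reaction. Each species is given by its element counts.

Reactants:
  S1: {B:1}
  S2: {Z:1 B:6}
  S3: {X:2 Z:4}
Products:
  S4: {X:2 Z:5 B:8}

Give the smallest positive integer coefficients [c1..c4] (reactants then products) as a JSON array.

Coefficients: [2, 1, 1, 1]

X: 2·0+1·0+1·2 = 2 | 1·2 = 2
Z: 2·0+1·1+1·4 = 5 | 1·5 = 5
B: 2·1+1·6+1·0 = 8 | 1·8 = 8
gcd(2,1,1,1) = 1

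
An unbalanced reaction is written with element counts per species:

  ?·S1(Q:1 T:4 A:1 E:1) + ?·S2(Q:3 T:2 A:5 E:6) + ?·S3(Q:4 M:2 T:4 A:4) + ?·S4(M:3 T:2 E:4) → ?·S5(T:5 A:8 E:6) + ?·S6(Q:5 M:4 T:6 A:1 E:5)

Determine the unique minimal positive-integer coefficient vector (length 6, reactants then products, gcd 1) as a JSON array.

Coefficients: [6, 4, 3, 6, 4, 6]

Q: 6·1+4·3+3·4+6·0 = 30 | 4·0+6·5 = 30
M: 6·0+4·0+3·2+6·3 = 24 | 4·0+6·4 = 24
T: 6·4+4·2+3·4+6·2 = 56 | 4·5+6·6 = 56
A: 6·1+4·5+3·4+6·0 = 38 | 4·8+6·1 = 38
E: 6·1+4·6+3·0+6·4 = 54 | 4·6+6·5 = 54
gcd(6,4,3,6,4,6) = 1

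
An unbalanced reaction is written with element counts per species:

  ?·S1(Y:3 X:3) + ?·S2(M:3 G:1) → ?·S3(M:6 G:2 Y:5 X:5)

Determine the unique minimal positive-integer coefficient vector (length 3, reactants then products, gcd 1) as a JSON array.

Coefficients: [5, 6, 3]

M: 5·0+6·3 = 18 | 3·6 = 18
G: 5·0+6·1 = 6 | 3·2 = 6
Y: 5·3+6·0 = 15 | 3·5 = 15
X: 5·3+6·0 = 15 | 3·5 = 15
gcd(5,6,3) = 1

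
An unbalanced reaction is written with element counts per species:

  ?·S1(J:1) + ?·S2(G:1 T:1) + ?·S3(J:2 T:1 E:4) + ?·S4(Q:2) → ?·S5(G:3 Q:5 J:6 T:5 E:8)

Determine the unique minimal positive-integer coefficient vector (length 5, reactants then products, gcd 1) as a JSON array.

G: 4·0+6·1+4·0+5·0 = 6 | 2·3 = 6
Q: 4·0+6·0+4·0+5·2 = 10 | 2·5 = 10
J: 4·1+6·0+4·2+5·0 = 12 | 2·6 = 12
T: 4·0+6·1+4·1+5·0 = 10 | 2·5 = 10
E: 4·0+6·0+4·4+5·0 = 16 | 2·8 = 16
gcd(4,6,4,5,2) = 1

Coefficients: [4, 6, 4, 5, 2]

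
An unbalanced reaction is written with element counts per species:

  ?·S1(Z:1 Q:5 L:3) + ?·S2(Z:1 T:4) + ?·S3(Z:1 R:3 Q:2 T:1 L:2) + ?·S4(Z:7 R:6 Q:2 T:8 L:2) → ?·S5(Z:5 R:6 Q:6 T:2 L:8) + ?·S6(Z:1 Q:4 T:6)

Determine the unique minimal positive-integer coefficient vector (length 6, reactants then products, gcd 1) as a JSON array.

Coefficients: [6, 6, 6, 1, 4, 5]

Z: 6·1+6·1+6·1+1·7 = 25 | 4·5+5·1 = 25
R: 6·0+6·0+6·3+1·6 = 24 | 4·6+5·0 = 24
Q: 6·5+6·0+6·2+1·2 = 44 | 4·6+5·4 = 44
T: 6·0+6·4+6·1+1·8 = 38 | 4·2+5·6 = 38
L: 6·3+6·0+6·2+1·2 = 32 | 4·8+5·0 = 32
gcd(6,6,6,1,4,5) = 1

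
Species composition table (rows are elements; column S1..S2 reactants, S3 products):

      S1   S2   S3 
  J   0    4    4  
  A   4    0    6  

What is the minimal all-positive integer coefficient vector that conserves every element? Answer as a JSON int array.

J: 3·0+2·4 = 8 | 2·4 = 8
A: 3·4+2·0 = 12 | 2·6 = 12
gcd(3,2,2) = 1

Coefficients: [3, 2, 2]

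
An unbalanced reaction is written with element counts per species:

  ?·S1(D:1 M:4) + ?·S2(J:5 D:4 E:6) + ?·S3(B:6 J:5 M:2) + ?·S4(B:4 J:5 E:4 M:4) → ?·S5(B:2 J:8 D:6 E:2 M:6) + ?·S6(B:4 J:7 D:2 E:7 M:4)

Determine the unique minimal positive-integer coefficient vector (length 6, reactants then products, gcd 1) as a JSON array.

B: 2·0+4·0+1·6+5·4 = 26 | 1·2+6·4 = 26
J: 2·0+4·5+1·5+5·5 = 50 | 1·8+6·7 = 50
D: 2·1+4·4+1·0+5·0 = 18 | 1·6+6·2 = 18
E: 2·0+4·6+1·0+5·4 = 44 | 1·2+6·7 = 44
M: 2·4+4·0+1·2+5·4 = 30 | 1·6+6·4 = 30
gcd(2,4,1,5,1,6) = 1

Coefficients: [2, 4, 1, 5, 1, 6]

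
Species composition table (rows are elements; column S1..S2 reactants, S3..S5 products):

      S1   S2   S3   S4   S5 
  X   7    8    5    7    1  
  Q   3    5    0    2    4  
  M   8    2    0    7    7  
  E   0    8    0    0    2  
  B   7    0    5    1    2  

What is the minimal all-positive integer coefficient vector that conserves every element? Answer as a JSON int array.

Coefficients: [5, 1, 5, 2, 4]

X: 5·7+1·8 = 43 | 5·5+2·7+4·1 = 43
Q: 5·3+1·5 = 20 | 5·0+2·2+4·4 = 20
M: 5·8+1·2 = 42 | 5·0+2·7+4·7 = 42
E: 5·0+1·8 = 8 | 5·0+2·0+4·2 = 8
B: 5·7+1·0 = 35 | 5·5+2·1+4·2 = 35
gcd(5,1,5,2,4) = 1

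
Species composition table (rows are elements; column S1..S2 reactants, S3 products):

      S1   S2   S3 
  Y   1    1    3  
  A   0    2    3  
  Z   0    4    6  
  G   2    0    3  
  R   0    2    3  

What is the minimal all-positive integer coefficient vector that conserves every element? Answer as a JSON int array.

Coefficients: [3, 3, 2]

Y: 3·1+3·1 = 6 | 2·3 = 6
A: 3·0+3·2 = 6 | 2·3 = 6
Z: 3·0+3·4 = 12 | 2·6 = 12
G: 3·2+3·0 = 6 | 2·3 = 6
R: 3·0+3·2 = 6 | 2·3 = 6
gcd(3,3,2) = 1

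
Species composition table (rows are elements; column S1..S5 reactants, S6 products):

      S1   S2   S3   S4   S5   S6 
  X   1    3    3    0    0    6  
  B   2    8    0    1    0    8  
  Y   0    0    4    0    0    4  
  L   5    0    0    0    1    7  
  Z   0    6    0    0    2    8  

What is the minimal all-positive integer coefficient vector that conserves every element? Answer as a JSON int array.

X: 3·1+2·3+3·3+2·0+6·0 = 18 | 3·6 = 18
B: 3·2+2·8+3·0+2·1+6·0 = 24 | 3·8 = 24
Y: 3·0+2·0+3·4+2·0+6·0 = 12 | 3·4 = 12
L: 3·5+2·0+3·0+2·0+6·1 = 21 | 3·7 = 21
Z: 3·0+2·6+3·0+2·0+6·2 = 24 | 3·8 = 24
gcd(3,2,3,2,6,3) = 1

Coefficients: [3, 2, 3, 2, 6, 3]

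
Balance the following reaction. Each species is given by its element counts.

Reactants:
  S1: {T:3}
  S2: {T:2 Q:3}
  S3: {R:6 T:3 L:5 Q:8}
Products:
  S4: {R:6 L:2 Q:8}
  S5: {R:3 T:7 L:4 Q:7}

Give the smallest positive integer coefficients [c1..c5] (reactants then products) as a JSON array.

Coefficients: [4, 6, 6, 3, 6]

R: 4·0+6·0+6·6 = 36 | 3·6+6·3 = 36
T: 4·3+6·2+6·3 = 42 | 3·0+6·7 = 42
L: 4·0+6·0+6·5 = 30 | 3·2+6·4 = 30
Q: 4·0+6·3+6·8 = 66 | 3·8+6·7 = 66
gcd(4,6,6,3,6) = 1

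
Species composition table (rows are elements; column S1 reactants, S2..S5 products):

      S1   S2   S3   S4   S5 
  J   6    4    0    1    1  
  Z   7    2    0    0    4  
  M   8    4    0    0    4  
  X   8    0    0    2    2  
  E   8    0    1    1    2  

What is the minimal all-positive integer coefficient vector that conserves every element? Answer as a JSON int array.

Coefficients: [2, 1, 5, 5, 3]

J: 2·6 = 12 | 1·4+5·0+5·1+3·1 = 12
Z: 2·7 = 14 | 1·2+5·0+5·0+3·4 = 14
M: 2·8 = 16 | 1·4+5·0+5·0+3·4 = 16
X: 2·8 = 16 | 1·0+5·0+5·2+3·2 = 16
E: 2·8 = 16 | 1·0+5·1+5·1+3·2 = 16
gcd(2,1,5,5,3) = 1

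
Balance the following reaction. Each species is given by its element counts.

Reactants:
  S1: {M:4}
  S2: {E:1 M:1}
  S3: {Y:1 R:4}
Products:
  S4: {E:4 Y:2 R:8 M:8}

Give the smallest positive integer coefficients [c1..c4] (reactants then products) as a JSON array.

Coefficients: [1, 4, 2, 1]

E: 1·0+4·1+2·0 = 4 | 1·4 = 4
Y: 1·0+4·0+2·1 = 2 | 1·2 = 2
R: 1·0+4·0+2·4 = 8 | 1·8 = 8
M: 1·4+4·1+2·0 = 8 | 1·8 = 8
gcd(1,4,2,1) = 1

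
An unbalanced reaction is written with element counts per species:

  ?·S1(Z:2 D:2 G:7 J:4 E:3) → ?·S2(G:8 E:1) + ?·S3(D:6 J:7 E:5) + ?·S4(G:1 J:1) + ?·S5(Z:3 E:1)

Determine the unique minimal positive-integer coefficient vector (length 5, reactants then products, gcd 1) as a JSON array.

Z: 3·2 = 6 | 2·0+1·0+5·0+2·3 = 6
D: 3·2 = 6 | 2·0+1·6+5·0+2·0 = 6
G: 3·7 = 21 | 2·8+1·0+5·1+2·0 = 21
J: 3·4 = 12 | 2·0+1·7+5·1+2·0 = 12
E: 3·3 = 9 | 2·1+1·5+5·0+2·1 = 9
gcd(3,2,1,5,2) = 1

Coefficients: [3, 2, 1, 5, 2]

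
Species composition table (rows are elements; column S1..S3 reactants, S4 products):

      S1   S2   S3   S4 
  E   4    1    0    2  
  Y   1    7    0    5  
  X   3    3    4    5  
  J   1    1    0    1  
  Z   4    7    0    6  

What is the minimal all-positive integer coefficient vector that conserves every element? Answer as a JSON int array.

Coefficients: [2, 4, 3, 6]

E: 2·4+4·1+3·0 = 12 | 6·2 = 12
Y: 2·1+4·7+3·0 = 30 | 6·5 = 30
X: 2·3+4·3+3·4 = 30 | 6·5 = 30
J: 2·1+4·1+3·0 = 6 | 6·1 = 6
Z: 2·4+4·7+3·0 = 36 | 6·6 = 36
gcd(2,4,3,6) = 1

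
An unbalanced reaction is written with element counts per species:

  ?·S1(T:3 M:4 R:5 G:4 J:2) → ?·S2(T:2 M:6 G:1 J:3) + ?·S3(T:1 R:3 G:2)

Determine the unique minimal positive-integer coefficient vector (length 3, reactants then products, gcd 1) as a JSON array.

T: 3·3 = 9 | 2·2+5·1 = 9
M: 3·4 = 12 | 2·6+5·0 = 12
R: 3·5 = 15 | 2·0+5·3 = 15
G: 3·4 = 12 | 2·1+5·2 = 12
J: 3·2 = 6 | 2·3+5·0 = 6
gcd(3,2,5) = 1

Coefficients: [3, 2, 5]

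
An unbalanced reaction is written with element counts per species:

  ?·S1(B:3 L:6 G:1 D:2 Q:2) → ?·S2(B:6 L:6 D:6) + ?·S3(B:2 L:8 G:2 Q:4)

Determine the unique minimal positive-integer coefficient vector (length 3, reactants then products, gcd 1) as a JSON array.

B: 6·3 = 18 | 2·6+3·2 = 18
L: 6·6 = 36 | 2·6+3·8 = 36
G: 6·1 = 6 | 2·0+3·2 = 6
D: 6·2 = 12 | 2·6+3·0 = 12
Q: 6·2 = 12 | 2·0+3·4 = 12
gcd(6,2,3) = 1

Coefficients: [6, 2, 3]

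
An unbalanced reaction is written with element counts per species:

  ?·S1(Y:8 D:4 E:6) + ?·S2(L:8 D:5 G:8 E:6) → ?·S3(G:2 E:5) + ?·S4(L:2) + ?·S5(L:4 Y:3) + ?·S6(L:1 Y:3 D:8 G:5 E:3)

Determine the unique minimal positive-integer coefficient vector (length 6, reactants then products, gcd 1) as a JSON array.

Coefficients: [3, 4, 6, 6, 4, 4]

L: 3·0+4·8 = 32 | 6·0+6·2+4·4+4·1 = 32
Y: 3·8+4·0 = 24 | 6·0+6·0+4·3+4·3 = 24
D: 3·4+4·5 = 32 | 6·0+6·0+4·0+4·8 = 32
G: 3·0+4·8 = 32 | 6·2+6·0+4·0+4·5 = 32
E: 3·6+4·6 = 42 | 6·5+6·0+4·0+4·3 = 42
gcd(3,4,6,6,4,4) = 1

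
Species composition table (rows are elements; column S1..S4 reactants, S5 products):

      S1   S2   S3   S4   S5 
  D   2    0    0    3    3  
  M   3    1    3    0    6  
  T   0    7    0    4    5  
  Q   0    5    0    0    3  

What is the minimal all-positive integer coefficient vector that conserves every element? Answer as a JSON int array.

Coefficients: [6, 3, 3, 1, 5]

D: 6·2+3·0+3·0+1·3 = 15 | 5·3 = 15
M: 6·3+3·1+3·3+1·0 = 30 | 5·6 = 30
T: 6·0+3·7+3·0+1·4 = 25 | 5·5 = 25
Q: 6·0+3·5+3·0+1·0 = 15 | 5·3 = 15
gcd(6,3,3,1,5) = 1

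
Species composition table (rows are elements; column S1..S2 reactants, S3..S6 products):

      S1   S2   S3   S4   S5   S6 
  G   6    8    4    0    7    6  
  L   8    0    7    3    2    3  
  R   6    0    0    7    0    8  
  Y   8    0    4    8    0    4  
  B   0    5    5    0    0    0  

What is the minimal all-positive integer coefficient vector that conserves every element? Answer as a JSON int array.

G: 6·6+3·8 = 60 | 3·4+4·0+6·7+1·6 = 60
L: 6·8+3·0 = 48 | 3·7+4·3+6·2+1·3 = 48
R: 6·6+3·0 = 36 | 3·0+4·7+6·0+1·8 = 36
Y: 6·8+3·0 = 48 | 3·4+4·8+6·0+1·4 = 48
B: 6·0+3·5 = 15 | 3·5+4·0+6·0+1·0 = 15
gcd(6,3,3,4,6,1) = 1

Coefficients: [6, 3, 3, 4, 6, 1]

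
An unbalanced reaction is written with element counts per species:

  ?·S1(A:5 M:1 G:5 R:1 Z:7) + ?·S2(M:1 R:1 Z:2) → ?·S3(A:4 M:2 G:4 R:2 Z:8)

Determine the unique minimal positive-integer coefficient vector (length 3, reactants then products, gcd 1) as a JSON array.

Coefficients: [4, 6, 5]

A: 4·5+6·0 = 20 | 5·4 = 20
M: 4·1+6·1 = 10 | 5·2 = 10
G: 4·5+6·0 = 20 | 5·4 = 20
R: 4·1+6·1 = 10 | 5·2 = 10
Z: 4·7+6·2 = 40 | 5·8 = 40
gcd(4,6,5) = 1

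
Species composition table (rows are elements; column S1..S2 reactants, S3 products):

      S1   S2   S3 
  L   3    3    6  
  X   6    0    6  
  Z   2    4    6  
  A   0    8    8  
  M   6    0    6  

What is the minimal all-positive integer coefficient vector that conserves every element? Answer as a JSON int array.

Coefficients: [1, 1, 1]

L: 1·3+1·3 = 6 | 1·6 = 6
X: 1·6+1·0 = 6 | 1·6 = 6
Z: 1·2+1·4 = 6 | 1·6 = 6
A: 1·0+1·8 = 8 | 1·8 = 8
M: 1·6+1·0 = 6 | 1·6 = 6
gcd(1,1,1) = 1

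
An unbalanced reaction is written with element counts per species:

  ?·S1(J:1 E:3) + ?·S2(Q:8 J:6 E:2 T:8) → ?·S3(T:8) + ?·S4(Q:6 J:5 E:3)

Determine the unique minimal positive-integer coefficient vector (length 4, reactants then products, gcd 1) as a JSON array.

Coefficients: [2, 3, 3, 4]

Q: 2·0+3·8 = 24 | 3·0+4·6 = 24
J: 2·1+3·6 = 20 | 3·0+4·5 = 20
E: 2·3+3·2 = 12 | 3·0+4·3 = 12
T: 2·0+3·8 = 24 | 3·8+4·0 = 24
gcd(2,3,3,4) = 1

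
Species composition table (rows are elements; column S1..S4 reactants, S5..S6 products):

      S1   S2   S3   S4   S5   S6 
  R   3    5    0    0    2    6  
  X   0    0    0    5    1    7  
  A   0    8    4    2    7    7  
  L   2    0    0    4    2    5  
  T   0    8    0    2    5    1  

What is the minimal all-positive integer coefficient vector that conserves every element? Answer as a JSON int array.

Coefficients: [3, 3, 6, 4, 6, 2]

R: 3·3+3·5+6·0+4·0 = 24 | 6·2+2·6 = 24
X: 3·0+3·0+6·0+4·5 = 20 | 6·1+2·7 = 20
A: 3·0+3·8+6·4+4·2 = 56 | 6·7+2·7 = 56
L: 3·2+3·0+6·0+4·4 = 22 | 6·2+2·5 = 22
T: 3·0+3·8+6·0+4·2 = 32 | 6·5+2·1 = 32
gcd(3,3,6,4,6,2) = 1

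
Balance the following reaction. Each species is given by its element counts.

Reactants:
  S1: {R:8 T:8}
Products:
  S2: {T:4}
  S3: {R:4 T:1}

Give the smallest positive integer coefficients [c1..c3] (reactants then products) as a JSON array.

R: 2·8 = 16 | 3·0+4·4 = 16
T: 2·8 = 16 | 3·4+4·1 = 16
gcd(2,3,4) = 1

Coefficients: [2, 3, 4]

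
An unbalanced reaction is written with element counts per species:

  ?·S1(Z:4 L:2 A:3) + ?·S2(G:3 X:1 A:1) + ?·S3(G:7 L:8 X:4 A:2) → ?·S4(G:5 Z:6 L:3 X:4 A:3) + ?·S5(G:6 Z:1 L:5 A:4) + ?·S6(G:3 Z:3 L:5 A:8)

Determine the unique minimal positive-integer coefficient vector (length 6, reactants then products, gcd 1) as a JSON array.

G: 4·0+4·3+1·7 = 19 | 2·5+1·6+1·3 = 19
Z: 4·4+4·0+1·0 = 16 | 2·6+1·1+1·3 = 16
L: 4·2+4·0+1·8 = 16 | 2·3+1·5+1·5 = 16
X: 4·0+4·1+1·4 = 8 | 2·4+1·0+1·0 = 8
A: 4·3+4·1+1·2 = 18 | 2·3+1·4+1·8 = 18
gcd(4,4,1,2,1,1) = 1

Coefficients: [4, 4, 1, 2, 1, 1]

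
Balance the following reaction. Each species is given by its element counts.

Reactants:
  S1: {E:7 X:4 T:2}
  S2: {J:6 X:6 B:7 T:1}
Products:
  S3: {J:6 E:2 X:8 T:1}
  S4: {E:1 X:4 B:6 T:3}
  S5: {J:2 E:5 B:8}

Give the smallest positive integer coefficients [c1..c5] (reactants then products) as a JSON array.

J: 4·0+6·6 = 36 | 5·6+3·0+3·2 = 36
E: 4·7+6·0 = 28 | 5·2+3·1+3·5 = 28
X: 4·4+6·6 = 52 | 5·8+3·4+3·0 = 52
B: 4·0+6·7 = 42 | 5·0+3·6+3·8 = 42
T: 4·2+6·1 = 14 | 5·1+3·3+3·0 = 14
gcd(4,6,5,3,3) = 1

Coefficients: [4, 6, 5, 3, 3]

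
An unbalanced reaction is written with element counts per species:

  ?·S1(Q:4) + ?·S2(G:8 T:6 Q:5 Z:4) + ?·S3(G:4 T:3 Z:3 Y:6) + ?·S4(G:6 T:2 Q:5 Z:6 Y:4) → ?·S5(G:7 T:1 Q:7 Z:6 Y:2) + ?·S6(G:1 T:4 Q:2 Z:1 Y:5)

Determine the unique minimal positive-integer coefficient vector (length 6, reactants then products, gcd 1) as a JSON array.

G: 5·0+1·8+2·4+5·6 = 46 | 6·7+4·1 = 46
T: 5·0+1·6+2·3+5·2 = 22 | 6·1+4·4 = 22
Q: 5·4+1·5+2·0+5·5 = 50 | 6·7+4·2 = 50
Z: 5·0+1·4+2·3+5·6 = 40 | 6·6+4·1 = 40
Y: 5·0+1·0+2·6+5·4 = 32 | 6·2+4·5 = 32
gcd(5,1,2,5,6,4) = 1

Coefficients: [5, 1, 2, 5, 6, 4]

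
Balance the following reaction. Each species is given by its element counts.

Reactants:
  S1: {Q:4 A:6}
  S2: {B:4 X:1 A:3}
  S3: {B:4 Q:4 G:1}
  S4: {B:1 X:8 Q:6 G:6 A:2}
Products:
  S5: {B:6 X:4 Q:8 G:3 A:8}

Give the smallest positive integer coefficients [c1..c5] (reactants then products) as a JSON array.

Coefficients: [4, 4, 3, 2, 5]

B: 4·0+4·4+3·4+2·1 = 30 | 5·6 = 30
X: 4·0+4·1+3·0+2·8 = 20 | 5·4 = 20
Q: 4·4+4·0+3·4+2·6 = 40 | 5·8 = 40
G: 4·0+4·0+3·1+2·6 = 15 | 5·3 = 15
A: 4·6+4·3+3·0+2·2 = 40 | 5·8 = 40
gcd(4,4,3,2,5) = 1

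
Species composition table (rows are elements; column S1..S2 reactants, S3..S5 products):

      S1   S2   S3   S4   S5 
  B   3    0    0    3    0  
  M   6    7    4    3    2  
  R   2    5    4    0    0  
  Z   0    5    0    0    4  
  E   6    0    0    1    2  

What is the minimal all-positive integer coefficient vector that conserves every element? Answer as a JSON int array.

B: 2·3+4·0 = 6 | 6·0+2·3+5·0 = 6
M: 2·6+4·7 = 40 | 6·4+2·3+5·2 = 40
R: 2·2+4·5 = 24 | 6·4+2·0+5·0 = 24
Z: 2·0+4·5 = 20 | 6·0+2·0+5·4 = 20
E: 2·6+4·0 = 12 | 6·0+2·1+5·2 = 12
gcd(2,4,6,2,5) = 1

Coefficients: [2, 4, 6, 2, 5]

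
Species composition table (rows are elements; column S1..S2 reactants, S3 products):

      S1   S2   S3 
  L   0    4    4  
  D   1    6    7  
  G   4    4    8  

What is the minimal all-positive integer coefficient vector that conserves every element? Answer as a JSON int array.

L: 1·0+1·4 = 4 | 1·4 = 4
D: 1·1+1·6 = 7 | 1·7 = 7
G: 1·4+1·4 = 8 | 1·8 = 8
gcd(1,1,1) = 1

Coefficients: [1, 1, 1]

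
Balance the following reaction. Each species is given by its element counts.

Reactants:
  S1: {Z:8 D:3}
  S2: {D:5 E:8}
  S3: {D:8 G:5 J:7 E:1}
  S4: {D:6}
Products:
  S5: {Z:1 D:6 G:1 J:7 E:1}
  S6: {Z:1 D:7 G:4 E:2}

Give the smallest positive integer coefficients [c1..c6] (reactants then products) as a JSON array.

Coefficients: [1, 1, 4, 2, 4, 4]

Z: 1·8+1·0+4·0+2·0 = 8 | 4·1+4·1 = 8
D: 1·3+1·5+4·8+2·6 = 52 | 4·6+4·7 = 52
G: 1·0+1·0+4·5+2·0 = 20 | 4·1+4·4 = 20
J: 1·0+1·0+4·7+2·0 = 28 | 4·7+4·0 = 28
E: 1·0+1·8+4·1+2·0 = 12 | 4·1+4·2 = 12
gcd(1,1,4,2,4,4) = 1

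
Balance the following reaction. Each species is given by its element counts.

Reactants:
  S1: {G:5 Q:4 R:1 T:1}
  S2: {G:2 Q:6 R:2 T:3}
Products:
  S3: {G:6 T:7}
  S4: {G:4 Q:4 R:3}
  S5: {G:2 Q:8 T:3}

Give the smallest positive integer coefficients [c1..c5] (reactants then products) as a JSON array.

G: 4·5+4·2 = 28 | 1·6+4·4+3·2 = 28
Q: 4·4+4·6 = 40 | 1·0+4·4+3·8 = 40
R: 4·1+4·2 = 12 | 1·0+4·3+3·0 = 12
T: 4·1+4·3 = 16 | 1·7+4·0+3·3 = 16
gcd(4,4,1,4,3) = 1

Coefficients: [4, 4, 1, 4, 3]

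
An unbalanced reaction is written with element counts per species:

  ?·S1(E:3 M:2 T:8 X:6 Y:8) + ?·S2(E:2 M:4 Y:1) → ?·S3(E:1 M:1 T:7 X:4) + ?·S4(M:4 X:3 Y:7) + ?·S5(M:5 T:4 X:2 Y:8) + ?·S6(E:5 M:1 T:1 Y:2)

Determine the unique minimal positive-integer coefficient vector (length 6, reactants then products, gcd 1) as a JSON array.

E: 6·3+6·2 = 30 | 5·1+4·0+2·0+5·5 = 30
M: 6·2+6·4 = 36 | 5·1+4·4+2·5+5·1 = 36
T: 6·8+6·0 = 48 | 5·7+4·0+2·4+5·1 = 48
X: 6·6+6·0 = 36 | 5·4+4·3+2·2+5·0 = 36
Y: 6·8+6·1 = 54 | 5·0+4·7+2·8+5·2 = 54
gcd(6,6,5,4,2,5) = 1

Coefficients: [6, 6, 5, 4, 2, 5]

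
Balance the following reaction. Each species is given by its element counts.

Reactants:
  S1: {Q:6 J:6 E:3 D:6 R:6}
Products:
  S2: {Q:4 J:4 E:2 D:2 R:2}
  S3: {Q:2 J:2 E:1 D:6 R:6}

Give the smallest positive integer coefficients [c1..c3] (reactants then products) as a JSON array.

Q: 5·6 = 30 | 6·4+3·2 = 30
J: 5·6 = 30 | 6·4+3·2 = 30
E: 5·3 = 15 | 6·2+3·1 = 15
D: 5·6 = 30 | 6·2+3·6 = 30
R: 5·6 = 30 | 6·2+3·6 = 30
gcd(5,6,3) = 1

Coefficients: [5, 6, 3]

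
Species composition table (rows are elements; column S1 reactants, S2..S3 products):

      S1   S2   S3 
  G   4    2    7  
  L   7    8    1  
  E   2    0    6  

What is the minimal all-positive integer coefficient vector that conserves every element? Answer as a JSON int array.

Coefficients: [6, 5, 2]

G: 6·4 = 24 | 5·2+2·7 = 24
L: 6·7 = 42 | 5·8+2·1 = 42
E: 6·2 = 12 | 5·0+2·6 = 12
gcd(6,5,2) = 1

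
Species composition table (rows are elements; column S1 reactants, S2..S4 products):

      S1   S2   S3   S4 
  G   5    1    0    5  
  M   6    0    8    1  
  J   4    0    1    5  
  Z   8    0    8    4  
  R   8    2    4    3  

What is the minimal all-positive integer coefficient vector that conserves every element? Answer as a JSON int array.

G: 3·5 = 15 | 5·1+2·0+2·5 = 15
M: 3·6 = 18 | 5·0+2·8+2·1 = 18
J: 3·4 = 12 | 5·0+2·1+2·5 = 12
Z: 3·8 = 24 | 5·0+2·8+2·4 = 24
R: 3·8 = 24 | 5·2+2·4+2·3 = 24
gcd(3,5,2,2) = 1

Coefficients: [3, 5, 2, 2]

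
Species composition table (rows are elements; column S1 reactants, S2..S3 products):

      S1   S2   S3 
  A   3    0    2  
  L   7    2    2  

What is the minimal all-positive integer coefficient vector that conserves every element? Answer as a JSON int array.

A: 2·3 = 6 | 4·0+3·2 = 6
L: 2·7 = 14 | 4·2+3·2 = 14
gcd(2,4,3) = 1

Coefficients: [2, 4, 3]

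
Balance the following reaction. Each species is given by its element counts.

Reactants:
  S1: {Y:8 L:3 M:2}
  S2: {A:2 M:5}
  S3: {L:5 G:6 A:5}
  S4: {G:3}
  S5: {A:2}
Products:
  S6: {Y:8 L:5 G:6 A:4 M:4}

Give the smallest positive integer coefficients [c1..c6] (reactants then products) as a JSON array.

Y: 5·8+2·0+2·0+6·0+3·0 = 40 | 5·8 = 40
L: 5·3+2·0+2·5+6·0+3·0 = 25 | 5·5 = 25
G: 5·0+2·0+2·6+6·3+3·0 = 30 | 5·6 = 30
A: 5·0+2·2+2·5+6·0+3·2 = 20 | 5·4 = 20
M: 5·2+2·5+2·0+6·0+3·0 = 20 | 5·4 = 20
gcd(5,2,2,6,3,5) = 1

Coefficients: [5, 2, 2, 6, 3, 5]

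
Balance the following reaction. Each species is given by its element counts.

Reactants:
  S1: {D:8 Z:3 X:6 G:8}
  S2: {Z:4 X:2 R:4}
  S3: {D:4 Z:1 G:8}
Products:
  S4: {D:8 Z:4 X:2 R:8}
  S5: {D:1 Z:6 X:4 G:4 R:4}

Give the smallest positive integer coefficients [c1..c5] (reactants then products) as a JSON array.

Coefficients: [1, 6, 1, 1, 4]

D: 1·8+6·0+1·4 = 12 | 1·8+4·1 = 12
Z: 1·3+6·4+1·1 = 28 | 1·4+4·6 = 28
X: 1·6+6·2+1·0 = 18 | 1·2+4·4 = 18
G: 1·8+6·0+1·8 = 16 | 1·0+4·4 = 16
R: 1·0+6·4+1·0 = 24 | 1·8+4·4 = 24
gcd(1,6,1,1,4) = 1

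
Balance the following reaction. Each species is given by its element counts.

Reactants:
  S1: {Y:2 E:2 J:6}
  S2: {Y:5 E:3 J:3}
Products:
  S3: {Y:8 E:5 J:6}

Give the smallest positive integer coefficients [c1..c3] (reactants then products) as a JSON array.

Coefficients: [1, 6, 4]

Y: 1·2+6·5 = 32 | 4·8 = 32
E: 1·2+6·3 = 20 | 4·5 = 20
J: 1·6+6·3 = 24 | 4·6 = 24
gcd(1,6,4) = 1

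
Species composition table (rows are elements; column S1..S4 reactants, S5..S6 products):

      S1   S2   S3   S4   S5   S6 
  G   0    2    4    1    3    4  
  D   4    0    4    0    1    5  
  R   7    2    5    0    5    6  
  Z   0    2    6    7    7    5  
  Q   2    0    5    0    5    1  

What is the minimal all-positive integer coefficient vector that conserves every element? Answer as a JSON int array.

G: 2·0+5·2+4·4+2·1 = 28 | 4·3+4·4 = 28
D: 2·4+5·0+4·4+2·0 = 24 | 4·1+4·5 = 24
R: 2·7+5·2+4·5+2·0 = 44 | 4·5+4·6 = 44
Z: 2·0+5·2+4·6+2·7 = 48 | 4·7+4·5 = 48
Q: 2·2+5·0+4·5+2·0 = 24 | 4·5+4·1 = 24
gcd(2,5,4,2,4,4) = 1

Coefficients: [2, 5, 4, 2, 4, 4]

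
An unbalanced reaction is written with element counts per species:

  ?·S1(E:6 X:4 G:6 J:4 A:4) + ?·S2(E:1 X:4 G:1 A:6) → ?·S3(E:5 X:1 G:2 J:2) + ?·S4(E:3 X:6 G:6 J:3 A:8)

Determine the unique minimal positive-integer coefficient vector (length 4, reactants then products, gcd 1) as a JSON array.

E: 5·6+2·1 = 32 | 4·5+4·3 = 32
X: 5·4+2·4 = 28 | 4·1+4·6 = 28
G: 5·6+2·1 = 32 | 4·2+4·6 = 32
J: 5·4+2·0 = 20 | 4·2+4·3 = 20
A: 5·4+2·6 = 32 | 4·0+4·8 = 32
gcd(5,2,4,4) = 1

Coefficients: [5, 2, 4, 4]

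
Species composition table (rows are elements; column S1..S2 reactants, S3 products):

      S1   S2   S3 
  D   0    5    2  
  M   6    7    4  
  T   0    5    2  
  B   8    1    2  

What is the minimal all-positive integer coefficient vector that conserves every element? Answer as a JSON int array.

D: 1·0+2·5 = 10 | 5·2 = 10
M: 1·6+2·7 = 20 | 5·4 = 20
T: 1·0+2·5 = 10 | 5·2 = 10
B: 1·8+2·1 = 10 | 5·2 = 10
gcd(1,2,5) = 1

Coefficients: [1, 2, 5]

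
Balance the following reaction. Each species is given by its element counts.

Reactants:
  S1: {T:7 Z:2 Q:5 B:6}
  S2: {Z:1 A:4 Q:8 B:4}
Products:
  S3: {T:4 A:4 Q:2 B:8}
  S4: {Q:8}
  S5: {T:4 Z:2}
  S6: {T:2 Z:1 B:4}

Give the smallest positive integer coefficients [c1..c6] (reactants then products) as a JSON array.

Coefficients: [4, 2, 2, 4, 3, 4]

T: 4·7+2·0 = 28 | 2·4+4·0+3·4+4·2 = 28
Z: 4·2+2·1 = 10 | 2·0+4·0+3·2+4·1 = 10
A: 4·0+2·4 = 8 | 2·4+4·0+3·0+4·0 = 8
Q: 4·5+2·8 = 36 | 2·2+4·8+3·0+4·0 = 36
B: 4·6+2·4 = 32 | 2·8+4·0+3·0+4·4 = 32
gcd(4,2,2,4,3,4) = 1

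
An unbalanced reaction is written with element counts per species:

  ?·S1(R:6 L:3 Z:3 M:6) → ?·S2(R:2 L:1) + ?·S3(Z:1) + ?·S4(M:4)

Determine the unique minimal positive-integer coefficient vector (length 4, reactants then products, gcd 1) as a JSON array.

R: 2·6 = 12 | 6·2+6·0+3·0 = 12
L: 2·3 = 6 | 6·1+6·0+3·0 = 6
Z: 2·3 = 6 | 6·0+6·1+3·0 = 6
M: 2·6 = 12 | 6·0+6·0+3·4 = 12
gcd(2,6,6,3) = 1

Coefficients: [2, 6, 6, 3]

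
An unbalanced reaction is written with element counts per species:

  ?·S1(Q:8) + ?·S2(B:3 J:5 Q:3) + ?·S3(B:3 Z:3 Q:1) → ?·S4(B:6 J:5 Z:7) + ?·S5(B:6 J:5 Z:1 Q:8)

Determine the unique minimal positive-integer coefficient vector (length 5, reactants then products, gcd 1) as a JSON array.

B: 1·0+6·3+6·3 = 36 | 2·6+4·6 = 36
J: 1·0+6·5+6·0 = 30 | 2·5+4·5 = 30
Z: 1·0+6·0+6·3 = 18 | 2·7+4·1 = 18
Q: 1·8+6·3+6·1 = 32 | 2·0+4·8 = 32
gcd(1,6,6,2,4) = 1

Coefficients: [1, 6, 6, 2, 4]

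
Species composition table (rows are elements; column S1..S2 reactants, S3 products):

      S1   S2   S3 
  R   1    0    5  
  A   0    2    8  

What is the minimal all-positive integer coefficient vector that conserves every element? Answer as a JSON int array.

R: 5·1+4·0 = 5 | 1·5 = 5
A: 5·0+4·2 = 8 | 1·8 = 8
gcd(5,4,1) = 1

Coefficients: [5, 4, 1]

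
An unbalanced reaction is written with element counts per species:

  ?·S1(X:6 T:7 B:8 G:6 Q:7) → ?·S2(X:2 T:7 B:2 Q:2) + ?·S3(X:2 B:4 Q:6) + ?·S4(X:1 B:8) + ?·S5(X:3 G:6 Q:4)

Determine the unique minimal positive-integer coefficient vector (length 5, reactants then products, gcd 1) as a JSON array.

Coefficients: [6, 6, 1, 4, 6]

X: 6·6 = 36 | 6·2+1·2+4·1+6·3 = 36
T: 6·7 = 42 | 6·7+1·0+4·0+6·0 = 42
B: 6·8 = 48 | 6·2+1·4+4·8+6·0 = 48
G: 6·6 = 36 | 6·0+1·0+4·0+6·6 = 36
Q: 6·7 = 42 | 6·2+1·6+4·0+6·4 = 42
gcd(6,6,1,4,6) = 1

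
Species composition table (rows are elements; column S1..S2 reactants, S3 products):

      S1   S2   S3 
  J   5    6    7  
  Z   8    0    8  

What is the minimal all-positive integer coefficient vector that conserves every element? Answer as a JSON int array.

Coefficients: [3, 1, 3]

J: 3·5+1·6 = 21 | 3·7 = 21
Z: 3·8+1·0 = 24 | 3·8 = 24
gcd(3,1,3) = 1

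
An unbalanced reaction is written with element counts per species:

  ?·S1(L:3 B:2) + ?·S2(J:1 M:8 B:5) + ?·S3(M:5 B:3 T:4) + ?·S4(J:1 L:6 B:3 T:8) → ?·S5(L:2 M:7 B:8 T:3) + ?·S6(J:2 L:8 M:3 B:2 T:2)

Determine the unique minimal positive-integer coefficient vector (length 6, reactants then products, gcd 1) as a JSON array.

Coefficients: [6, 3, 2, 1, 4, 2]

J: 6·0+3·1+2·0+1·1 = 4 | 4·0+2·2 = 4
L: 6·3+3·0+2·0+1·6 = 24 | 4·2+2·8 = 24
M: 6·0+3·8+2·5+1·0 = 34 | 4·7+2·3 = 34
B: 6·2+3·5+2·3+1·3 = 36 | 4·8+2·2 = 36
T: 6·0+3·0+2·4+1·8 = 16 | 4·3+2·2 = 16
gcd(6,3,2,1,4,2) = 1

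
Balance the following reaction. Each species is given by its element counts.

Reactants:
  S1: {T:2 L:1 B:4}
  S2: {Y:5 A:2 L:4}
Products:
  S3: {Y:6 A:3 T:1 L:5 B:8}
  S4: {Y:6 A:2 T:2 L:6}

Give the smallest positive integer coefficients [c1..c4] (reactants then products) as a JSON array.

Coefficients: [4, 6, 2, 3]

Y: 4·0+6·5 = 30 | 2·6+3·6 = 30
A: 4·0+6·2 = 12 | 2·3+3·2 = 12
T: 4·2+6·0 = 8 | 2·1+3·2 = 8
L: 4·1+6·4 = 28 | 2·5+3·6 = 28
B: 4·4+6·0 = 16 | 2·8+3·0 = 16
gcd(4,6,2,3) = 1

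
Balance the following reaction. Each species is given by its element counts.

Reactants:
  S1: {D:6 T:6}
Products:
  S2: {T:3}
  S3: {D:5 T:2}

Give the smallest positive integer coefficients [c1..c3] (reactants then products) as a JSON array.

D: 5·6 = 30 | 6·0+6·5 = 30
T: 5·6 = 30 | 6·3+6·2 = 30
gcd(5,6,6) = 1

Coefficients: [5, 6, 6]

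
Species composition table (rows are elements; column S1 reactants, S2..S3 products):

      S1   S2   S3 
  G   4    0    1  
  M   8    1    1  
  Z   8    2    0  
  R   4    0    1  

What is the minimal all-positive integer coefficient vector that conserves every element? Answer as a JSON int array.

Coefficients: [1, 4, 4]

G: 1·4 = 4 | 4·0+4·1 = 4
M: 1·8 = 8 | 4·1+4·1 = 8
Z: 1·8 = 8 | 4·2+4·0 = 8
R: 1·4 = 4 | 4·0+4·1 = 4
gcd(1,4,4) = 1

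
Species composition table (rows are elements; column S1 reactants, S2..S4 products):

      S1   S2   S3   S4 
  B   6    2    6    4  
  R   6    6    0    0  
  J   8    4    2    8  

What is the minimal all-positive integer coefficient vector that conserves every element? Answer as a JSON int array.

Coefficients: [5, 5, 2, 2]

B: 5·6 = 30 | 5·2+2·6+2·4 = 30
R: 5·6 = 30 | 5·6+2·0+2·0 = 30
J: 5·8 = 40 | 5·4+2·2+2·8 = 40
gcd(5,5,2,2) = 1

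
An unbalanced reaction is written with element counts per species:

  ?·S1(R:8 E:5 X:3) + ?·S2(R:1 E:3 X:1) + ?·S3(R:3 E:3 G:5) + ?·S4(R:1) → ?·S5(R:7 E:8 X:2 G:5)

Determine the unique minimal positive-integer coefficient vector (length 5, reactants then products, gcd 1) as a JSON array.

Coefficients: [1, 5, 4, 3, 4]

R: 1·8+5·1+4·3+3·1 = 28 | 4·7 = 28
E: 1·5+5·3+4·3+3·0 = 32 | 4·8 = 32
X: 1·3+5·1+4·0+3·0 = 8 | 4·2 = 8
G: 1·0+5·0+4·5+3·0 = 20 | 4·5 = 20
gcd(1,5,4,3,4) = 1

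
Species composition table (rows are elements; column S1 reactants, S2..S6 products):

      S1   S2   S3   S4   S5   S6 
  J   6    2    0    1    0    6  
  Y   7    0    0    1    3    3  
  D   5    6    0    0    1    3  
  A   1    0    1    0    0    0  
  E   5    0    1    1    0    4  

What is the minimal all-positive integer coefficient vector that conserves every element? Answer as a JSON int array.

Coefficients: [4, 1, 4, 4, 5, 3]

J: 4·6 = 24 | 1·2+4·0+4·1+5·0+3·6 = 24
Y: 4·7 = 28 | 1·0+4·0+4·1+5·3+3·3 = 28
D: 4·5 = 20 | 1·6+4·0+4·0+5·1+3·3 = 20
A: 4·1 = 4 | 1·0+4·1+4·0+5·0+3·0 = 4
E: 4·5 = 20 | 1·0+4·1+4·1+5·0+3·4 = 20
gcd(4,1,4,4,5,3) = 1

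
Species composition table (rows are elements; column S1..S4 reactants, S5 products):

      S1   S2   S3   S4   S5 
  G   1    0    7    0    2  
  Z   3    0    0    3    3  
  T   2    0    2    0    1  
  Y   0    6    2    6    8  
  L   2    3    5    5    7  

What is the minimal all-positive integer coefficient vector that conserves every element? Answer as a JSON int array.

Coefficients: [1, 2, 1, 3, 4]

G: 1·1+2·0+1·7+3·0 = 8 | 4·2 = 8
Z: 1·3+2·0+1·0+3·3 = 12 | 4·3 = 12
T: 1·2+2·0+1·2+3·0 = 4 | 4·1 = 4
Y: 1·0+2·6+1·2+3·6 = 32 | 4·8 = 32
L: 1·2+2·3+1·5+3·5 = 28 | 4·7 = 28
gcd(1,2,1,3,4) = 1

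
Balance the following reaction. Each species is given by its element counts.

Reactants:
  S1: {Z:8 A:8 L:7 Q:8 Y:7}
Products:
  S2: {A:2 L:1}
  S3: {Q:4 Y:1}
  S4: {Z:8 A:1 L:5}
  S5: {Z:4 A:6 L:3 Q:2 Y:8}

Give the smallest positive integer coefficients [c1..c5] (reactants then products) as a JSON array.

Coefficients: [3, 5, 5, 2, 2]

Z: 3·8 = 24 | 5·0+5·0+2·8+2·4 = 24
A: 3·8 = 24 | 5·2+5·0+2·1+2·6 = 24
L: 3·7 = 21 | 5·1+5·0+2·5+2·3 = 21
Q: 3·8 = 24 | 5·0+5·4+2·0+2·2 = 24
Y: 3·7 = 21 | 5·0+5·1+2·0+2·8 = 21
gcd(3,5,5,2,2) = 1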